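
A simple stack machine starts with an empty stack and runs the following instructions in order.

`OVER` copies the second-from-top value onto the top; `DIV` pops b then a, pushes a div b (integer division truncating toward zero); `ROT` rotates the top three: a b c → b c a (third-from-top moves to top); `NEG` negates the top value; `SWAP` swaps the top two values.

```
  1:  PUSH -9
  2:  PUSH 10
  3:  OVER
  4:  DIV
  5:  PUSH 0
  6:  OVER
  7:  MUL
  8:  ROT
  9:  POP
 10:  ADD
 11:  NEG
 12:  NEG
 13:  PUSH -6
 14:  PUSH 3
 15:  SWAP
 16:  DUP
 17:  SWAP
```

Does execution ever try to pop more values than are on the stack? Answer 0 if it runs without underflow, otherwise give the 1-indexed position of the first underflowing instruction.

PUSH -9 → [-9]
PUSH 10 → [-9, 10]
OVER    → [-9, 10, -9]
DIV     → [-9, -1]
PUSH 0  → [-9, -1, 0]
OVER    → [-9, -1, 0, -1]
MUL     → [-9, -1, 0]
ROT     → [-1, 0, -9]
POP     → [-1, 0]
ADD     → [-1]
NEG     → [1]
NEG     → [-1]
PUSH -6 → [-1, -6]
PUSH 3  → [-1, -6, 3]
SWAP    → [-1, 3, -6]
DUP     → [-1, 3, -6, -6]
SWAP    → [-1, 3, -6, -6]

0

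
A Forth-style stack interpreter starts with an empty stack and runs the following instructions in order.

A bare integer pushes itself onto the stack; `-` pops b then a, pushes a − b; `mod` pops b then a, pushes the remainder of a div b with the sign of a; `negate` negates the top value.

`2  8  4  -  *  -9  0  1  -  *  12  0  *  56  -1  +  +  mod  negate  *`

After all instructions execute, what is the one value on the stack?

2      -> [2]
8      -> [2, 8]
4      -> [2, 8, 4]
-      -> [2, 4]
*      -> [8]
-9     -> [8, -9]
0      -> [8, -9, 0]
1      -> [8, -9, 0, 1]
-      -> [8, -9, -1]
*      -> [8, 9]
12     -> [8, 9, 12]
0      -> [8, 9, 12, 0]
*      -> [8, 9, 0]
56     -> [8, 9, 0, 56]
-1     -> [8, 9, 0, 56, -1]
+      -> [8, 9, 0, 55]
+      -> [8, 9, 55]
mod    -> [8, 9]
negate -> [8, -9]
*      -> [-72]

-72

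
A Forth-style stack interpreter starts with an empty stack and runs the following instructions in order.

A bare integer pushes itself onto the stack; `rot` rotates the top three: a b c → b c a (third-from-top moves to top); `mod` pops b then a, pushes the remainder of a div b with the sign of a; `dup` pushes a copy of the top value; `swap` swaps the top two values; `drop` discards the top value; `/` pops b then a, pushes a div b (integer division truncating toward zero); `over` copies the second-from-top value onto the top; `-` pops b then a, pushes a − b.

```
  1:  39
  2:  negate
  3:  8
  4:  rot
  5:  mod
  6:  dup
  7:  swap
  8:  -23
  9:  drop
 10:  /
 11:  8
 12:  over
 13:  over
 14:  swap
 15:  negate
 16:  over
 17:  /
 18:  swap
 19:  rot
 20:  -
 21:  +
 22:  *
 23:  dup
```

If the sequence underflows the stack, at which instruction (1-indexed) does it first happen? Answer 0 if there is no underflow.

4

39     → [39]
negate → [-39]
8      → [-39, 8]
rot  — needs 3 operands, stack has 2 → underflow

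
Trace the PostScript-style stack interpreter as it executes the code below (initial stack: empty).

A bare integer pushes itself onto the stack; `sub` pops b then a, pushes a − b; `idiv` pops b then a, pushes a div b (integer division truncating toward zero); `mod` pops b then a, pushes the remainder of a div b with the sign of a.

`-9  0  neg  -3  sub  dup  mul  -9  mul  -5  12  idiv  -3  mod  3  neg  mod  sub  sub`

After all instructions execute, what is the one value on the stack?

72

-9    [-9]
0     [-9, 0]
neg   [-9, 0]
-3    [-9, 0, -3]
sub   [-9, 3]
dup   [-9, 3, 3]
mul   [-9, 9]
-9    [-9, 9, -9]
mul   [-9, -81]
-5    [-9, -81, -5]
12    [-9, -81, -5, 12]
idiv  [-9, -81, 0]
-3    [-9, -81, 0, -3]
mod   [-9, -81, 0]
3     [-9, -81, 0, 3]
neg   [-9, -81, 0, -3]
mod   [-9, -81, 0]
sub   [-9, -81]
sub   [72]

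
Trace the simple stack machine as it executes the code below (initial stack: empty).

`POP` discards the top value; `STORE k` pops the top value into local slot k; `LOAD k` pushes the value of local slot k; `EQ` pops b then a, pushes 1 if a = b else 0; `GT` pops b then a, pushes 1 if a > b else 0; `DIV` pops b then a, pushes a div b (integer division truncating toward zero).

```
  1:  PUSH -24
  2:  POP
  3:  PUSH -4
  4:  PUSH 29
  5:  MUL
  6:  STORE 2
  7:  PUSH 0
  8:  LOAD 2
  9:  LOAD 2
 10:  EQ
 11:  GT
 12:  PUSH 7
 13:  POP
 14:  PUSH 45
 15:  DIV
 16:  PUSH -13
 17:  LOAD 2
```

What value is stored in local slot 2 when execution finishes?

PUSH -24 : [-24]
POP      : []
PUSH -4  : [-4]
PUSH 29  : [-4, 29]
MUL      : [-116]
STORE 2  : []
PUSH 0   : [0]
LOAD 2   : [0, -116]
LOAD 2   : [0, -116, -116]
EQ       : [0, 1]
GT       : [0]
PUSH 7   : [0, 7]
POP      : [0]
PUSH 45  : [0, 45]
DIV      : [0]
PUSH -13 : [0, -13]
LOAD 2   : [0, -13, -116]

-116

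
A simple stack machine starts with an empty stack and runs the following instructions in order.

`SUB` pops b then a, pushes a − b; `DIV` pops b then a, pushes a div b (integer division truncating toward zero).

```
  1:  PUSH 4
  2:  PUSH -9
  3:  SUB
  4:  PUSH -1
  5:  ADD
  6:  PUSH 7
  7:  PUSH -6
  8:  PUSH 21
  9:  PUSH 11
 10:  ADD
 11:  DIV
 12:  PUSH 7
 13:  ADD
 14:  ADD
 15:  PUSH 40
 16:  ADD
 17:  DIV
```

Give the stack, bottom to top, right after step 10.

PUSH 4  : 4
PUSH -9 : 4 -9
SUB     : 13
PUSH -1 : 13 -1
ADD     : 12
PUSH 7  : 12 7
PUSH -6 : 12 7 -6
PUSH 21 : 12 7 -6 21
PUSH 11 : 12 7 -6 21 11
ADD     : 12 7 -6 32

[12, 7, -6, 32]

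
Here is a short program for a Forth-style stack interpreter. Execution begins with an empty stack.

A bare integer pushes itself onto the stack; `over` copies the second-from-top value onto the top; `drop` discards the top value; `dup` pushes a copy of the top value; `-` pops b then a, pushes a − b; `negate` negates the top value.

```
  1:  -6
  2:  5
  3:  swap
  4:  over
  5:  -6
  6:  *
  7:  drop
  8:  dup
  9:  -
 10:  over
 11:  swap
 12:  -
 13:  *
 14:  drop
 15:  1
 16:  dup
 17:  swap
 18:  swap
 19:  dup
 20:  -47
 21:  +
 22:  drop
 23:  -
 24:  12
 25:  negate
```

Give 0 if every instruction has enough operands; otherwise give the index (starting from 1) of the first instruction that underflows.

0

-6     -> [-6]
5      -> [-6, 5]
swap   -> [5, -6]
over   -> [5, -6, 5]
-6     -> [5, -6, 5, -6]
*      -> [5, -6, -30]
drop   -> [5, -6]
dup    -> [5, -6, -6]
-      -> [5, 0]
over   -> [5, 0, 5]
swap   -> [5, 5, 0]
-      -> [5, 5]
*      -> [25]
drop   -> []
1      -> [1]
dup    -> [1, 1]
swap   -> [1, 1]
swap   -> [1, 1]
dup    -> [1, 1, 1]
-47    -> [1, 1, 1, -47]
+      -> [1, 1, -46]
drop   -> [1, 1]
-      -> [0]
12     -> [0, 12]
negate -> [0, -12]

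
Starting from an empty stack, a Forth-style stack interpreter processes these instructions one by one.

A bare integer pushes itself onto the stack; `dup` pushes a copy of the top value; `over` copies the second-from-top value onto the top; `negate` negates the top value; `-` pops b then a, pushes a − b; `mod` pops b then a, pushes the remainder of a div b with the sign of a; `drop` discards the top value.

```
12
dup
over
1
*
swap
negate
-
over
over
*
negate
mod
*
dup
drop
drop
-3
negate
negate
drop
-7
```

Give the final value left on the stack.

-7

12     → 12
dup    → 12 12
over   → 12 12 12
1      → 12 12 12 1
*      → 12 12 12
swap   → 12 12 12
negate → 12 12 -12
-      → 12 24
over   → 12 24 12
over   → 12 24 12 24
*      → 12 24 288
negate → 12 24 -288
mod    → 12 24
*      → 288
dup    → 288 288
drop   → 288
drop   → (empty)
-3     → -3
negate → 3
negate → -3
drop   → (empty)
-7     → -7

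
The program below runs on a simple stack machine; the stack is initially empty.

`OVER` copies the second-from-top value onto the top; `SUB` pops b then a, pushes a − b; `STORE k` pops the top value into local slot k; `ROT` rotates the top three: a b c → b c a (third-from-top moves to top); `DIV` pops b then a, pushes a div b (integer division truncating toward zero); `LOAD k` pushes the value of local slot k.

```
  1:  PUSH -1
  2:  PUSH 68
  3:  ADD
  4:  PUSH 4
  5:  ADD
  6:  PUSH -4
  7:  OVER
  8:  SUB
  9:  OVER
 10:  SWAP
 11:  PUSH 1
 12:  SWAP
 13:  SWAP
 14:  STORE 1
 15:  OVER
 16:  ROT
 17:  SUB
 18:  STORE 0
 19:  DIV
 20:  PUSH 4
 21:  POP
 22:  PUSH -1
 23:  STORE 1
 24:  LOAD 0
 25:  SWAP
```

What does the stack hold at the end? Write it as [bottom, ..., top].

[0, 0]

PUSH -1  -1
PUSH 68  -1 68
ADD      67
PUSH 4   67 4
ADD      71
PUSH -4  71 -4
OVER     71 -4 71
SUB      71 -75
OVER     71 -75 71
SWAP     71 71 -75
PUSH 1   71 71 -75 1
SWAP     71 71 1 -75
SWAP     71 71 -75 1
STORE 1  71 71 -75
OVER     71 71 -75 71
ROT      71 -75 71 71
SUB      71 -75 0
STORE 0  71 -75
DIV      0
PUSH 4   0 4
POP      0
PUSH -1  0 -1
STORE 1  0
LOAD 0   0 0
SWAP     0 0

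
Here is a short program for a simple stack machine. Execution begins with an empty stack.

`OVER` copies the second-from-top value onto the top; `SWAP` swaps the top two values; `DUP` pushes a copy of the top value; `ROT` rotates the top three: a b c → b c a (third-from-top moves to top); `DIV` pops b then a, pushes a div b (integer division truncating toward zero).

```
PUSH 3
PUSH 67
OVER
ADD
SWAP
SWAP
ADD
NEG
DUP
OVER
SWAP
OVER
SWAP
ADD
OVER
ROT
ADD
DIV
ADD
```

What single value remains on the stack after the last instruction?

-72

PUSH 3  : 3
PUSH 67 : 3 67
OVER    : 3 67 3
ADD     : 3 70
SWAP    : 70 3
SWAP    : 3 70
ADD     : 73
NEG     : -73
DUP     : -73 -73
OVER    : -73 -73 -73
SWAP    : -73 -73 -73
OVER    : -73 -73 -73 -73
SWAP    : -73 -73 -73 -73
ADD     : -73 -73 -146
OVER    : -73 -73 -146 -73
ROT     : -73 -146 -73 -73
ADD     : -73 -146 -146
DIV     : -73 1
ADD     : -72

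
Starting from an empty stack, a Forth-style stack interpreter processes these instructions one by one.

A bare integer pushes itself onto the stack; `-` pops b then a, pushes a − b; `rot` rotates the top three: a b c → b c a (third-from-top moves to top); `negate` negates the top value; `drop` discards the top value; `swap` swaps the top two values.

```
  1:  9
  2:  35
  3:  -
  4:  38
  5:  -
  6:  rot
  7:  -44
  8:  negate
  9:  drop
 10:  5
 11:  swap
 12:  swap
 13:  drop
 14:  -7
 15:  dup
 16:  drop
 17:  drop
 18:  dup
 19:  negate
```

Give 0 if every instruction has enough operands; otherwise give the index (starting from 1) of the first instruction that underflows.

9  → [9]
35 → [9, 35]
-  → [-26]
38 → [-26, 38]
-  → [-64]
rot  — needs 3 operands, stack has 1 → underflow

6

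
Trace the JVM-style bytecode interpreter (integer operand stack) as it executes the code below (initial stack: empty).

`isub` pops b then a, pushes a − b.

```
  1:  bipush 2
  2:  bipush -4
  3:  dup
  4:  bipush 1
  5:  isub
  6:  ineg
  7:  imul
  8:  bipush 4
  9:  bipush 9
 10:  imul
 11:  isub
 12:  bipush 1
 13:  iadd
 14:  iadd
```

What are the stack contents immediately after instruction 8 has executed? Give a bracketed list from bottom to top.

[2, -20, 4]

bipush 2  -> [2]
bipush -4 -> [2, -4]
dup       -> [2, -4, -4]
bipush 1  -> [2, -4, -4, 1]
isub      -> [2, -4, -5]
ineg      -> [2, -4, 5]
imul      -> [2, -20]
bipush 4  -> [2, -20, 4]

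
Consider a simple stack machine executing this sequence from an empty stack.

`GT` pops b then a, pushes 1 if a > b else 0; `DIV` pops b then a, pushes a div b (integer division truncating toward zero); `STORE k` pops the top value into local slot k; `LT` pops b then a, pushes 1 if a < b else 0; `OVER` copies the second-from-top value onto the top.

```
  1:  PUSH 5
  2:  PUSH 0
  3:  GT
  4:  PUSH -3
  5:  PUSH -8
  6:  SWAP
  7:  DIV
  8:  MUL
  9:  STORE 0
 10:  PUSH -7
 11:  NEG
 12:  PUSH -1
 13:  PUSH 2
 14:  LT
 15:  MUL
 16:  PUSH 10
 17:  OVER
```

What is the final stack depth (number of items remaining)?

3

PUSH 5   5
PUSH 0   5 0
GT       1
PUSH -3  1 -3
PUSH -8  1 -3 -8
SWAP     1 -8 -3
DIV      1 2
MUL      2
STORE 0  (empty)
PUSH -7  -7
NEG      7
PUSH -1  7 -1
PUSH 2   7 -1 2
LT       7 1
MUL      7
PUSH 10  7 10
OVER     7 10 7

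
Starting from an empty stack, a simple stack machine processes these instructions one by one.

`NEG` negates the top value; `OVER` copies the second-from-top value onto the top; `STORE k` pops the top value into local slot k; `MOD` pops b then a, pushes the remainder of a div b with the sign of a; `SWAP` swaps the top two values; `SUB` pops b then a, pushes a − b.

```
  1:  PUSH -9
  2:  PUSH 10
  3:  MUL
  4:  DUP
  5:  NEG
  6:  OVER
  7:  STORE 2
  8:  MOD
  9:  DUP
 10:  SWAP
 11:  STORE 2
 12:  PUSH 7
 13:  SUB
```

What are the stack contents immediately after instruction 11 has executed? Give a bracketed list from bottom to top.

PUSH -9 -> -9
PUSH 10 -> -9 10
MUL     -> -90
DUP     -> -90 -90
NEG     -> -90 90
OVER    -> -90 90 -90
STORE 2 -> -90 90
MOD     -> 0
DUP     -> 0 0
SWAP    -> 0 0
STORE 2 -> 0

[0]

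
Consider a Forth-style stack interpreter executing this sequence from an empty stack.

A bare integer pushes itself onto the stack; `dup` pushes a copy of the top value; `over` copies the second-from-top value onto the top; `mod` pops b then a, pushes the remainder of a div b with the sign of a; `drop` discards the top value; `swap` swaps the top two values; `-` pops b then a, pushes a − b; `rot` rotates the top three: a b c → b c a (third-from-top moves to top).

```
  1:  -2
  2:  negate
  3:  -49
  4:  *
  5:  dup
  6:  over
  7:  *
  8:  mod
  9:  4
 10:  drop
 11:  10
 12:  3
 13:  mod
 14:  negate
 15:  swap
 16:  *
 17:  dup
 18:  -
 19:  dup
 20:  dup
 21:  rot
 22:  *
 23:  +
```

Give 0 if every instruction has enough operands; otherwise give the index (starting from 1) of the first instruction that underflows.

0

-2     → -2
negate → 2
-49    → 2 -49
*      → -98
dup    → -98 -98
over   → -98 -98 -98
*      → -98 9604
mod    → -98
4      → -98 4
drop   → -98
10     → -98 10
3      → -98 10 3
mod    → -98 1
negate → -98 -1
swap   → -1 -98
*      → 98
dup    → 98 98
-      → 0
dup    → 0 0
dup    → 0 0 0
rot    → 0 0 0
*      → 0 0
+      → 0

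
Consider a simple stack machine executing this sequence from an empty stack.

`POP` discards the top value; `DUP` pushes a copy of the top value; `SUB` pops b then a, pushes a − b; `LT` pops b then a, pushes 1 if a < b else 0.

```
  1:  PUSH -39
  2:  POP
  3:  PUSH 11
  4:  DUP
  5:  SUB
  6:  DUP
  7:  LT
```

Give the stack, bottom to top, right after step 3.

PUSH -39 : -39
POP      : (empty)
PUSH 11  : 11

[11]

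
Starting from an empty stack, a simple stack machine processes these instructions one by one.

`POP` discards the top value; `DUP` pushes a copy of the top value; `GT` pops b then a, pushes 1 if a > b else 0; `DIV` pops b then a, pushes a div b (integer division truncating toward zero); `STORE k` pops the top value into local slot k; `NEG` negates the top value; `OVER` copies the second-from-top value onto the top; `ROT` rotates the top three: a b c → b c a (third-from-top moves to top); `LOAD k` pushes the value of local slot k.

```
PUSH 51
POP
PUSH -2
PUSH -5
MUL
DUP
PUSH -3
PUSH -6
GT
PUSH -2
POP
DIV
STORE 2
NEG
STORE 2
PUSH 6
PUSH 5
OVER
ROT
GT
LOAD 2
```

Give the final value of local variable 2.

PUSH 51 → [51]
POP     → []
PUSH -2 → [-2]
PUSH -5 → [-2, -5]
MUL     → [10]
DUP     → [10, 10]
PUSH -3 → [10, 10, -3]
PUSH -6 → [10, 10, -3, -6]
GT      → [10, 10, 1]
PUSH -2 → [10, 10, 1, -2]
POP     → [10, 10, 1]
DIV     → [10, 10]
STORE 2 → [10]
NEG     → [-10]
STORE 2 → []
PUSH 6  → [6]
PUSH 5  → [6, 5]
OVER    → [6, 5, 6]
ROT     → [5, 6, 6]
GT      → [5, 0]
LOAD 2  → [5, 0, -10]

-10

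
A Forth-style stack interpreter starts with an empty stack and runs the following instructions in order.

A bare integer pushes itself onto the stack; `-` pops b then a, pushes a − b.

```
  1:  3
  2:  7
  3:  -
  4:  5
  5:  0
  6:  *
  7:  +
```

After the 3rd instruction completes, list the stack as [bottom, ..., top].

[-4]

3 → [3]
7 → [3, 7]
- → [-4]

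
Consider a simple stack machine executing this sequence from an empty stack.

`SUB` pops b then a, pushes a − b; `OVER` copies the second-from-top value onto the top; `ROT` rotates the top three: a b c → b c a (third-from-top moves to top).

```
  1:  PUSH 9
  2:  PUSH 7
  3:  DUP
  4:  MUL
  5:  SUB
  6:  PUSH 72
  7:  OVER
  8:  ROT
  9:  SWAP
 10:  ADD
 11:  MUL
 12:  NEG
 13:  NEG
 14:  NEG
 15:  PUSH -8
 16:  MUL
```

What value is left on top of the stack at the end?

-46080

PUSH 9  → [9]
PUSH 7  → [9, 7]
DUP     → [9, 7, 7]
MUL     → [9, 49]
SUB     → [-40]
PUSH 72 → [-40, 72]
OVER    → [-40, 72, -40]
ROT     → [72, -40, -40]
SWAP    → [72, -40, -40]
ADD     → [72, -80]
MUL     → [-5760]
NEG     → [5760]
NEG     → [-5760]
NEG     → [5760]
PUSH -8 → [5760, -8]
MUL     → [-46080]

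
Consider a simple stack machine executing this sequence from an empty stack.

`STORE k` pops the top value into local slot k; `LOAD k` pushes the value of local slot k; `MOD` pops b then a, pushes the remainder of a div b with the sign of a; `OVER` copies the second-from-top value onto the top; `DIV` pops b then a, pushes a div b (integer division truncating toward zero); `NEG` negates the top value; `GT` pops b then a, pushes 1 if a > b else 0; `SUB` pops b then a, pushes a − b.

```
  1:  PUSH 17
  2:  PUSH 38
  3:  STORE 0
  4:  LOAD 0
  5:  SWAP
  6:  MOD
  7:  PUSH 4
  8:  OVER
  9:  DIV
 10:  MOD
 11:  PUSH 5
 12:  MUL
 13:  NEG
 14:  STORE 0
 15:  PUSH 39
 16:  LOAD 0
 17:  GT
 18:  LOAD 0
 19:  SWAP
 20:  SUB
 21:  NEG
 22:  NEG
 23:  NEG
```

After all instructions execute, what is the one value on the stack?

1

PUSH 17 : 17
PUSH 38 : 17 38
STORE 0 : 17
LOAD 0  : 17 38
SWAP    : 38 17
MOD     : 4
PUSH 4  : 4 4
OVER    : 4 4 4
DIV     : 4 1
MOD     : 0
PUSH 5  : 0 5
MUL     : 0
NEG     : 0
STORE 0 : (empty)
PUSH 39 : 39
LOAD 0  : 39 0
GT      : 1
LOAD 0  : 1 0
SWAP    : 0 1
SUB     : -1
NEG     : 1
NEG     : -1
NEG     : 1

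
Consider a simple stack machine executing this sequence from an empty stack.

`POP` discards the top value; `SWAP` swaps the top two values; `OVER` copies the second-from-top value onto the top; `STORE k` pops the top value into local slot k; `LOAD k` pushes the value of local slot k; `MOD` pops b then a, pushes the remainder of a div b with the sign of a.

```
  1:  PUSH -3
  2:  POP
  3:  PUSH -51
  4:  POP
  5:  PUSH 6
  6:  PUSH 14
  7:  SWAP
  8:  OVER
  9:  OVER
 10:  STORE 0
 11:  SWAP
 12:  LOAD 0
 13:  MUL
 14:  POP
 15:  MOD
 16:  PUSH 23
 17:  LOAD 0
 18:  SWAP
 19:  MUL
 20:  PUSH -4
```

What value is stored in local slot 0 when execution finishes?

PUSH -3  → -3
POP      → (empty)
PUSH -51 → -51
POP      → (empty)
PUSH 6   → 6
PUSH 14  → 6 14
SWAP     → 14 6
OVER     → 14 6 14
OVER     → 14 6 14 6
STORE 0  → 14 6 14
SWAP     → 14 14 6
LOAD 0   → 14 14 6 6
MUL      → 14 14 36
POP      → 14 14
MOD      → 0
PUSH 23  → 0 23
LOAD 0   → 0 23 6
SWAP     → 0 6 23
MUL      → 0 138
PUSH -4  → 0 138 -4

6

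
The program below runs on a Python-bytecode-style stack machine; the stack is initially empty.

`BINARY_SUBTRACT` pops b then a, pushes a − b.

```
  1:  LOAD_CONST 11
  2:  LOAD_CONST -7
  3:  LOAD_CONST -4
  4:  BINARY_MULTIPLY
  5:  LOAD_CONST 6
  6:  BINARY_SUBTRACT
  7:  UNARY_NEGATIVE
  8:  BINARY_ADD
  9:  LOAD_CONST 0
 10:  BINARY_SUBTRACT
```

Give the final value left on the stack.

LOAD_CONST 11   -> 11
LOAD_CONST -7   -> 11 -7
LOAD_CONST -4   -> 11 -7 -4
BINARY_MULTIPLY -> 11 28
LOAD_CONST 6    -> 11 28 6
BINARY_SUBTRACT -> 11 22
UNARY_NEGATIVE  -> 11 -22
BINARY_ADD      -> -11
LOAD_CONST 0    -> -11 0
BINARY_SUBTRACT -> -11

-11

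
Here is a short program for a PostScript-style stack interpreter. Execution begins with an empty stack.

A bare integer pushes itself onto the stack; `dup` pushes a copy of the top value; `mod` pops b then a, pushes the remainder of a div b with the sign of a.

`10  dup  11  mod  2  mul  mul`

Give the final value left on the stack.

10   10
dup  10 10
11   10 10 11
mod  10 10
2    10 10 2
mul  10 20
mul  200

200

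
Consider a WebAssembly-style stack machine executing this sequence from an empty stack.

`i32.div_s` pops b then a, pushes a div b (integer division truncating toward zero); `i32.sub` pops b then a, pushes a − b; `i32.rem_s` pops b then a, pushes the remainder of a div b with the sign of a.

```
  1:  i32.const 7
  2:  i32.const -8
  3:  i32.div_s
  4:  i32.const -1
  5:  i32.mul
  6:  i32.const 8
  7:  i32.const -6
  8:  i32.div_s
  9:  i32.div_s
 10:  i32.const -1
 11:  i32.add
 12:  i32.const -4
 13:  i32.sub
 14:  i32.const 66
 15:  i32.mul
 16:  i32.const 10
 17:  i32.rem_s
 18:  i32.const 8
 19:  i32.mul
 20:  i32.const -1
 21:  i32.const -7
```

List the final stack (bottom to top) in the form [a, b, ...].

i32.const 7  -> 7
i32.const -8 -> 7 -8
i32.div_s    -> 0
i32.const -1 -> 0 -1
i32.mul      -> 0
i32.const 8  -> 0 8
i32.const -6 -> 0 8 -6
i32.div_s    -> 0 -1
i32.div_s    -> 0
i32.const -1 -> 0 -1
i32.add      -> -1
i32.const -4 -> -1 -4
i32.sub      -> 3
i32.const 66 -> 3 66
i32.mul      -> 198
i32.const 10 -> 198 10
i32.rem_s    -> 8
i32.const 8  -> 8 8
i32.mul      -> 64
i32.const -1 -> 64 -1
i32.const -7 -> 64 -1 -7

[64, -1, -7]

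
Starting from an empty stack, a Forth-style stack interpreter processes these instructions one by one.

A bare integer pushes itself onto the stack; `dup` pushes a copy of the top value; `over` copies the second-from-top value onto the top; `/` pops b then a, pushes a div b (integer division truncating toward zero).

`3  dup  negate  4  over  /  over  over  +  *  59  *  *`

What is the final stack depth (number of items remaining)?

2

3       3
dup     3 3
negate  3 -3
4       3 -3 4
over    3 -3 4 -3
/       3 -3 -1
over    3 -3 -1 -3
over    3 -3 -1 -3 -1
+       3 -3 -1 -4
*       3 -3 4
59      3 -3 4 59
*       3 -3 236
*       3 -708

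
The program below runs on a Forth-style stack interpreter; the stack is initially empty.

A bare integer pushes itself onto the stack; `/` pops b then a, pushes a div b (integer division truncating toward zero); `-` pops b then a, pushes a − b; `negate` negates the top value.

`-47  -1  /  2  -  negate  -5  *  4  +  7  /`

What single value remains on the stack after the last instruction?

32

-47    -> [-47]
-1     -> [-47, -1]
/      -> [47]
2      -> [47, 2]
-      -> [45]
negate -> [-45]
-5     -> [-45, -5]
*      -> [225]
4      -> [225, 4]
+      -> [229]
7      -> [229, 7]
/      -> [32]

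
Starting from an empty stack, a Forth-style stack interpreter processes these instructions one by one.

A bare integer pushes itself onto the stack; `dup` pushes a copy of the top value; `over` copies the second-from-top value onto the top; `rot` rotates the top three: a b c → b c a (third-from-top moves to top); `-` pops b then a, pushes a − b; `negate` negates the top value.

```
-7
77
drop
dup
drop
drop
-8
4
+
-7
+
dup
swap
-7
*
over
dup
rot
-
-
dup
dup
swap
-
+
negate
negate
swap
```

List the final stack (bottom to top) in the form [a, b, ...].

[77, -11]

-7     : [-7]
77     : [-7, 77]
drop   : [-7]
dup    : [-7, -7]
drop   : [-7]
drop   : []
-8     : [-8]
4      : [-8, 4]
+      : [-4]
-7     : [-4, -7]
+      : [-11]
dup    : [-11, -11]
swap   : [-11, -11]
-7     : [-11, -11, -7]
*      : [-11, 77]
over   : [-11, 77, -11]
dup    : [-11, 77, -11, -11]
rot    : [-11, -11, -11, 77]
-      : [-11, -11, -88]
-      : [-11, 77]
dup    : [-11, 77, 77]
dup    : [-11, 77, 77, 77]
swap   : [-11, 77, 77, 77]
-      : [-11, 77, 0]
+      : [-11, 77]
negate : [-11, -77]
negate : [-11, 77]
swap   : [77, -11]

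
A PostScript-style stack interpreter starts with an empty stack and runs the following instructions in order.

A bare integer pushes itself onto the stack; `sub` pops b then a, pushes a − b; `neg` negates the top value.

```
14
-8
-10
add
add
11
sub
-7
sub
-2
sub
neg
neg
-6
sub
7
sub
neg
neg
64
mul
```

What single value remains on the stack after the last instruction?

14  → 14
-8  → 14 -8
-10 → 14 -8 -10
add → 14 -18
add → -4
11  → -4 11
sub → -15
-7  → -15 -7
sub → -8
-2  → -8 -2
sub → -6
neg → 6
neg → -6
-6  → -6 -6
sub → 0
7   → 0 7
sub → -7
neg → 7
neg → -7
64  → -7 64
mul → -448

-448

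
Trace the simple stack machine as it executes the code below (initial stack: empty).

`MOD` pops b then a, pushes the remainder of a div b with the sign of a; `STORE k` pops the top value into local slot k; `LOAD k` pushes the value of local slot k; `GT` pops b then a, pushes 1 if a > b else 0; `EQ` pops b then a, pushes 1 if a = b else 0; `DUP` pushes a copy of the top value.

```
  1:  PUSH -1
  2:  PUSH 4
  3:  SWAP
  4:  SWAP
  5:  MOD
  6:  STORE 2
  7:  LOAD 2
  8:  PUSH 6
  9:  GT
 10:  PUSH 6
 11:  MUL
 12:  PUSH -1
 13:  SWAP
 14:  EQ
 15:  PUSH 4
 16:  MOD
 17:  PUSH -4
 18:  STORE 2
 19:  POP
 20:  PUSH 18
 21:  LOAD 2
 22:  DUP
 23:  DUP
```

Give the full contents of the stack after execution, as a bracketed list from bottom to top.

[18, -4, -4, -4]

PUSH -1 : -1
PUSH 4  : -1 4
SWAP    : 4 -1
SWAP    : -1 4
MOD     : -1
STORE 2 : (empty)
LOAD 2  : -1
PUSH 6  : -1 6
GT      : 0
PUSH 6  : 0 6
MUL     : 0
PUSH -1 : 0 -1
SWAP    : -1 0
EQ      : 0
PUSH 4  : 0 4
MOD     : 0
PUSH -4 : 0 -4
STORE 2 : 0
POP     : (empty)
PUSH 18 : 18
LOAD 2  : 18 -4
DUP     : 18 -4 -4
DUP     : 18 -4 -4 -4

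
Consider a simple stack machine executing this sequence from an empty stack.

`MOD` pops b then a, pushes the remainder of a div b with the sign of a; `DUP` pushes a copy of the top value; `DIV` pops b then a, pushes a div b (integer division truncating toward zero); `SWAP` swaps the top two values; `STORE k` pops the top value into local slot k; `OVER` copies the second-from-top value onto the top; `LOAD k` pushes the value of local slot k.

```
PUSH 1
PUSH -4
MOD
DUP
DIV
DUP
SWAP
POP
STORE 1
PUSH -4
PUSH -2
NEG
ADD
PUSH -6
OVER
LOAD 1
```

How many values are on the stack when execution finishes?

PUSH 1   1
PUSH -4  1 -4
MOD      1
DUP      1 1
DIV      1
DUP      1 1
SWAP     1 1
POP      1
STORE 1  (empty)
PUSH -4  -4
PUSH -2  -4 -2
NEG      -4 2
ADD      -2
PUSH -6  -2 -6
OVER     -2 -6 -2
LOAD 1   -2 -6 -2 1

4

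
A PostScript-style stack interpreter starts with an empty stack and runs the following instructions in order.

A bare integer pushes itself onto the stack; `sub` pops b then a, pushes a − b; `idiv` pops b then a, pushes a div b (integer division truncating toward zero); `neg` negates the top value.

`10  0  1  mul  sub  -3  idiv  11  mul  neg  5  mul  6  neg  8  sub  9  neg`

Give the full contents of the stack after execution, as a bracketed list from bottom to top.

[165, -14, -9]

10   -> [10]
0    -> [10, 0]
1    -> [10, 0, 1]
mul  -> [10, 0]
sub  -> [10]
-3   -> [10, -3]
idiv -> [-3]
11   -> [-3, 11]
mul  -> [-33]
neg  -> [33]
5    -> [33, 5]
mul  -> [165]
6    -> [165, 6]
neg  -> [165, -6]
8    -> [165, -6, 8]
sub  -> [165, -14]
9    -> [165, -14, 9]
neg  -> [165, -14, -9]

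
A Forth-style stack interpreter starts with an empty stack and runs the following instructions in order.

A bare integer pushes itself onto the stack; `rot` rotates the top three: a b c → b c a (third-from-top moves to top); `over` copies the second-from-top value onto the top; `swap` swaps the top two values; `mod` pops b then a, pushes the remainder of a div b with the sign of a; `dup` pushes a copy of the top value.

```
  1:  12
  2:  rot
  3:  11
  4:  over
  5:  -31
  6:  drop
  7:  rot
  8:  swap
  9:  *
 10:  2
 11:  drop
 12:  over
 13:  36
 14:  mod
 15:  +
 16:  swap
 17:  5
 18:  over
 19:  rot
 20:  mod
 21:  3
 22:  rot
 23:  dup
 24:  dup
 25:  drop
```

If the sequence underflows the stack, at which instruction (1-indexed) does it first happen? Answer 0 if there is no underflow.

2

12 → 12
rot  — needs 3 operands, stack has 1 → underflow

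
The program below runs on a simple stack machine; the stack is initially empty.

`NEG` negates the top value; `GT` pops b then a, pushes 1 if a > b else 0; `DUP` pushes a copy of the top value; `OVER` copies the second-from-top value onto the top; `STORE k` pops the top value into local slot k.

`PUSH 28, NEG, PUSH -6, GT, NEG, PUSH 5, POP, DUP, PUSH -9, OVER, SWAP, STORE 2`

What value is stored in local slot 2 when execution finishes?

-9

PUSH 28  28
NEG      -28
PUSH -6  -28 -6
GT       0
NEG      0
PUSH 5   0 5
POP      0
DUP      0 0
PUSH -9  0 0 -9
OVER     0 0 -9 0
SWAP     0 0 0 -9
STORE 2  0 0 0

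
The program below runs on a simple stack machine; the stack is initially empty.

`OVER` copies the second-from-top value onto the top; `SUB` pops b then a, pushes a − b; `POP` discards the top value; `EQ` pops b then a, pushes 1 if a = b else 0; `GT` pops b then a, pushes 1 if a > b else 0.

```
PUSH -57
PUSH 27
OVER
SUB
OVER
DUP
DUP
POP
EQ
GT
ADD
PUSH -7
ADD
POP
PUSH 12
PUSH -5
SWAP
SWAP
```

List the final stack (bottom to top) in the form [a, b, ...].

PUSH -57 -> [-57]
PUSH 27  -> [-57, 27]
OVER     -> [-57, 27, -57]
SUB      -> [-57, 84]
OVER     -> [-57, 84, -57]
DUP      -> [-57, 84, -57, -57]
DUP      -> [-57, 84, -57, -57, -57]
POP      -> [-57, 84, -57, -57]
EQ       -> [-57, 84, 1]
GT       -> [-57, 1]
ADD      -> [-56]
PUSH -7  -> [-56, -7]
ADD      -> [-63]
POP      -> []
PUSH 12  -> [12]
PUSH -5  -> [12, -5]
SWAP     -> [-5, 12]
SWAP     -> [12, -5]

[12, -5]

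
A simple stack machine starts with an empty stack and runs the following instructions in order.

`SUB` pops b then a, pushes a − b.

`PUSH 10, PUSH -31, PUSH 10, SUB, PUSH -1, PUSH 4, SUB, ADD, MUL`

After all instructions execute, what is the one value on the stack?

PUSH 10  -> 10
PUSH -31 -> 10 -31
PUSH 10  -> 10 -31 10
SUB      -> 10 -41
PUSH -1  -> 10 -41 -1
PUSH 4   -> 10 -41 -1 4
SUB      -> 10 -41 -5
ADD      -> 10 -46
MUL      -> -460

-460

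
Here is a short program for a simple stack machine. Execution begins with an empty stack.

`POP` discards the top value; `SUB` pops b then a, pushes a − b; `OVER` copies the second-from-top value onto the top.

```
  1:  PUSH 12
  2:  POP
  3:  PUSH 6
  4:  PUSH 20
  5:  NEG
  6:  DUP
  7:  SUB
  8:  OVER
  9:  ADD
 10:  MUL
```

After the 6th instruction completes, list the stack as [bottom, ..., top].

PUSH 12  [12]
POP      []
PUSH 6   [6]
PUSH 20  [6, 20]
NEG      [6, -20]
DUP      [6, -20, -20]

[6, -20, -20]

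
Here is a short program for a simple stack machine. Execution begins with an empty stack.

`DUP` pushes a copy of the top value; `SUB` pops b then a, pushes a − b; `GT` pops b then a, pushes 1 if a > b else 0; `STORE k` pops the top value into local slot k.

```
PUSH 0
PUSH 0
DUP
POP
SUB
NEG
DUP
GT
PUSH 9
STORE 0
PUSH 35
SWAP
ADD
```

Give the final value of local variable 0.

PUSH 0  : [0]
PUSH 0  : [0, 0]
DUP     : [0, 0, 0]
POP     : [0, 0]
SUB     : [0]
NEG     : [0]
DUP     : [0, 0]
GT      : [0]
PUSH 9  : [0, 9]
STORE 0 : [0]
PUSH 35 : [0, 35]
SWAP    : [35, 0]
ADD     : [35]

9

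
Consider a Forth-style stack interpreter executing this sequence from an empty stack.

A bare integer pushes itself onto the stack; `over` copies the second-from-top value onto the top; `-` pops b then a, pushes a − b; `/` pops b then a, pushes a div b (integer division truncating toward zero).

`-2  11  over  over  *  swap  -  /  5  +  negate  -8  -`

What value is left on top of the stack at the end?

3

-2     → -2
11     → -2 11
over   → -2 11 -2
over   → -2 11 -2 11
*      → -2 11 -22
swap   → -2 -22 11
-      → -2 -33
/      → 0
5      → 0 5
+      → 5
negate → -5
-8     → -5 -8
-      → 3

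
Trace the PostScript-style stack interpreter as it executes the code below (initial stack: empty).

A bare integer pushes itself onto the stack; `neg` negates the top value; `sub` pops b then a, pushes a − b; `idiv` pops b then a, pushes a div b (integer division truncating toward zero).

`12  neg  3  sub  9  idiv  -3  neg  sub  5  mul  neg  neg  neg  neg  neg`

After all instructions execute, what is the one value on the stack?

12    [12]
neg   [-12]
3     [-12, 3]
sub   [-15]
9     [-15, 9]
idiv  [-1]
-3    [-1, -3]
neg   [-1, 3]
sub   [-4]
5     [-4, 5]
mul   [-20]
neg   [20]
neg   [-20]
neg   [20]
neg   [-20]
neg   [20]

20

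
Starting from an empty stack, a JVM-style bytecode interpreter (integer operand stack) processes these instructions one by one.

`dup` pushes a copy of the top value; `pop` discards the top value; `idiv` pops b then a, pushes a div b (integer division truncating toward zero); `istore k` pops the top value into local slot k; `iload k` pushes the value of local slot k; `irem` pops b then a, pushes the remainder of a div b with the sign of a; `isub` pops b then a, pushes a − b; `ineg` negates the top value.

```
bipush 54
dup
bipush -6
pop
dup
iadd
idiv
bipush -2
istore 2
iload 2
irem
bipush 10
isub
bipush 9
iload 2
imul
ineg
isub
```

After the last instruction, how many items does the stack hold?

1

bipush 54 -> 54
dup       -> 54 54
bipush -6 -> 54 54 -6
pop       -> 54 54
dup       -> 54 54 54
iadd      -> 54 108
idiv      -> 0
bipush -2 -> 0 -2
istore 2  -> 0
iload 2   -> 0 -2
irem      -> 0
bipush 10 -> 0 10
isub      -> -10
bipush 9  -> -10 9
iload 2   -> -10 9 -2
imul      -> -10 -18
ineg      -> -10 18
isub      -> -28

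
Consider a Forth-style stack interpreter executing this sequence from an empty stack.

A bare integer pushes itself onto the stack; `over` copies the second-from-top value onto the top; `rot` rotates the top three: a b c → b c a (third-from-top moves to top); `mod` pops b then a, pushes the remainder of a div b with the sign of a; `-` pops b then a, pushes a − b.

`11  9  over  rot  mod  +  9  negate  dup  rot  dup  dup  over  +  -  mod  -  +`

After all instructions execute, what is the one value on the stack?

11      [11]
9       [11, 9]
over    [11, 9, 11]
rot     [9, 11, 11]
mod     [9, 0]
+       [9]
9       [9, 9]
negate  [9, -9]
dup     [9, -9, -9]
rot     [-9, -9, 9]
dup     [-9, -9, 9, 9]
dup     [-9, -9, 9, 9, 9]
over    [-9, -9, 9, 9, 9, 9]
+       [-9, -9, 9, 9, 18]
-       [-9, -9, 9, -9]
mod     [-9, -9, 0]
-       [-9, -9]
+       [-18]

-18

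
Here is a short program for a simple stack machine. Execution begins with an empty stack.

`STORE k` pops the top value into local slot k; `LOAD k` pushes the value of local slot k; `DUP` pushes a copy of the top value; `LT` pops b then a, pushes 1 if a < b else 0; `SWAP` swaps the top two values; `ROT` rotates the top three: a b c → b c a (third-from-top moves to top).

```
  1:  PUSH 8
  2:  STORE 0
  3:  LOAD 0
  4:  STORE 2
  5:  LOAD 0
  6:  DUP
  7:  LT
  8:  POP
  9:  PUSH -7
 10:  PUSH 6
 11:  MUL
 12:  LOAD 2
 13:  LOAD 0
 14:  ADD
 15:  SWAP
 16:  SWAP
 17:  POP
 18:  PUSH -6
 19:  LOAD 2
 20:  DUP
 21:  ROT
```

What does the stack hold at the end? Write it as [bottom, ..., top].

[-42, 8, 8, -6]

PUSH 8   8
STORE 0  (empty)
LOAD 0   8
STORE 2  (empty)
LOAD 0   8
DUP      8 8
LT       0
POP      (empty)
PUSH -7  -7
PUSH 6   -7 6
MUL      -42
LOAD 2   -42 8
LOAD 0   -42 8 8
ADD      -42 16
SWAP     16 -42
SWAP     -42 16
POP      -42
PUSH -6  -42 -6
LOAD 2   -42 -6 8
DUP      -42 -6 8 8
ROT      -42 8 8 -6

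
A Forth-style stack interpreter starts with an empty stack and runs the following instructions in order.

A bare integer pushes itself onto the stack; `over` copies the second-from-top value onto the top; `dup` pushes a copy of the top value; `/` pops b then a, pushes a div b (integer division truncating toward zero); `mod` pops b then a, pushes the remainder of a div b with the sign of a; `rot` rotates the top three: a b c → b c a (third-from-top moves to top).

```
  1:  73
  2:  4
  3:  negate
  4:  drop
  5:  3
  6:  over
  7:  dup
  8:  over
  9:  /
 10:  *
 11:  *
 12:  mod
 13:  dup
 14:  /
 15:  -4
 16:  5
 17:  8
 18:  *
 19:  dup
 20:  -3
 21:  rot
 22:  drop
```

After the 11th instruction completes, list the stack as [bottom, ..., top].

[73, 219]

73     → 73
4      → 73 4
negate → 73 -4
drop   → 73
3      → 73 3
over   → 73 3 73
dup    → 73 3 73 73
over   → 73 3 73 73 73
/      → 73 3 73 1
*      → 73 3 73
*      → 73 219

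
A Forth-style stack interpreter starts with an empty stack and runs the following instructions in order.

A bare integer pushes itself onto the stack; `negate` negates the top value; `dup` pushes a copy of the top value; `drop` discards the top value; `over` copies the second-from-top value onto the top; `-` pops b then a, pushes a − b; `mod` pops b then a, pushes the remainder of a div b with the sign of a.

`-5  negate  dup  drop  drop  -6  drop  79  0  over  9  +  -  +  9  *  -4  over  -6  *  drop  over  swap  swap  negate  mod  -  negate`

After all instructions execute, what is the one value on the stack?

77

-5     → [-5]
negate → [5]
dup    → [5, 5]
drop   → [5]
drop   → []
-6     → [-6]
drop   → []
79     → [79]
0      → [79, 0]
over   → [79, 0, 79]
9      → [79, 0, 79, 9]
+      → [79, 0, 88]
-      → [79, -88]
+      → [-9]
9      → [-9, 9]
*      → [-81]
-4     → [-81, -4]
over   → [-81, -4, -81]
-6     → [-81, -4, -81, -6]
*      → [-81, -4, 486]
drop   → [-81, -4]
over   → [-81, -4, -81]
swap   → [-81, -81, -4]
swap   → [-81, -4, -81]
negate → [-81, -4, 81]
mod    → [-81, -4]
-      → [-77]
negate → [77]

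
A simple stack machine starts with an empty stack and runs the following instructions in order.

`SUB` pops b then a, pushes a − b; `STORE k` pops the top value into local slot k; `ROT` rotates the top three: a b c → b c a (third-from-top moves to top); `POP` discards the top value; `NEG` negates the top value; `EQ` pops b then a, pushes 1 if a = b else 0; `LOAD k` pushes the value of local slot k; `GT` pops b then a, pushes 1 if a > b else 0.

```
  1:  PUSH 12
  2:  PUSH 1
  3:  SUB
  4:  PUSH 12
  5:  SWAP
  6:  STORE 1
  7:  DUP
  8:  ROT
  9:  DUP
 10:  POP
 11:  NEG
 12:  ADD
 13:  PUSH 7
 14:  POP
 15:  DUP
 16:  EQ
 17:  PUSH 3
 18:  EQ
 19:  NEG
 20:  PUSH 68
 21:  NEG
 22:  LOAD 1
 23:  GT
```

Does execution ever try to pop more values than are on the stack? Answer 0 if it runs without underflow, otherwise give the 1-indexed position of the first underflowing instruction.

8

PUSH 12  [12]
PUSH 1   [12, 1]
SUB      [11]
PUSH 12  [11, 12]
SWAP     [12, 11]
STORE 1  [12]
DUP      [12, 12]
ROT  — needs 3 operands, stack has 2 → underflow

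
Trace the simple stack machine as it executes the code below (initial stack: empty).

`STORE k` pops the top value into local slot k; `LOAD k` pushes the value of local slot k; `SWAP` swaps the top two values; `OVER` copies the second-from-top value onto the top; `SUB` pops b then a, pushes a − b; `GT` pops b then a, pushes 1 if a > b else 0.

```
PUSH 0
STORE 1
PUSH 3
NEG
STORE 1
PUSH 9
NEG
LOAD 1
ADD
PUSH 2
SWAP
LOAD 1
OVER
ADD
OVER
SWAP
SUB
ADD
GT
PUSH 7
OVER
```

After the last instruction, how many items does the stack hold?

3

PUSH 0  -> [0]
STORE 1 -> []
PUSH 3  -> [3]
NEG     -> [-3]
STORE 1 -> []
PUSH 9  -> [9]
NEG     -> [-9]
LOAD 1  -> [-9, -3]
ADD     -> [-12]
PUSH 2  -> [-12, 2]
SWAP    -> [2, -12]
LOAD 1  -> [2, -12, -3]
OVER    -> [2, -12, -3, -12]
ADD     -> [2, -12, -15]
OVER    -> [2, -12, -15, -12]
SWAP    -> [2, -12, -12, -15]
SUB     -> [2, -12, 3]
ADD     -> [2, -9]
GT      -> [1]
PUSH 7  -> [1, 7]
OVER    -> [1, 7, 1]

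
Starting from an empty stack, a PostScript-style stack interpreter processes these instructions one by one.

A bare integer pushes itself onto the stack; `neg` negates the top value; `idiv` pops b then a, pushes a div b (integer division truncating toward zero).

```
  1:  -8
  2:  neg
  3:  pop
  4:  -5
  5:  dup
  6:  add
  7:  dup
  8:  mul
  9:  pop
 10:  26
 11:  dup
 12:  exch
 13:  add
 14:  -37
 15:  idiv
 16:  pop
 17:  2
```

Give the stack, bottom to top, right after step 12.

[26, 26]

-8   -> -8
neg  -> 8
pop  -> (empty)
-5   -> -5
dup  -> -5 -5
add  -> -10
dup  -> -10 -10
mul  -> 100
pop  -> (empty)
26   -> 26
dup  -> 26 26
exch -> 26 26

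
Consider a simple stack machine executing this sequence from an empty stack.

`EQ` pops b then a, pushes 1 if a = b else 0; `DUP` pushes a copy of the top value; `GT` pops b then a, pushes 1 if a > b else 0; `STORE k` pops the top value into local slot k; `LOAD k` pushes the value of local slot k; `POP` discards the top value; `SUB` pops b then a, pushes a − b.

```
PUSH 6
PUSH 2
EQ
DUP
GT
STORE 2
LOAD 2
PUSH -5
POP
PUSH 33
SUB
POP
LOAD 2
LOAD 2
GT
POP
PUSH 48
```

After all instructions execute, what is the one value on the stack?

48

PUSH 6  : 6
PUSH 2  : 6 2
EQ      : 0
DUP     : 0 0
GT      : 0
STORE 2 : (empty)
LOAD 2  : 0
PUSH -5 : 0 -5
POP     : 0
PUSH 33 : 0 33
SUB     : -33
POP     : (empty)
LOAD 2  : 0
LOAD 2  : 0 0
GT      : 0
POP     : (empty)
PUSH 48 : 48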